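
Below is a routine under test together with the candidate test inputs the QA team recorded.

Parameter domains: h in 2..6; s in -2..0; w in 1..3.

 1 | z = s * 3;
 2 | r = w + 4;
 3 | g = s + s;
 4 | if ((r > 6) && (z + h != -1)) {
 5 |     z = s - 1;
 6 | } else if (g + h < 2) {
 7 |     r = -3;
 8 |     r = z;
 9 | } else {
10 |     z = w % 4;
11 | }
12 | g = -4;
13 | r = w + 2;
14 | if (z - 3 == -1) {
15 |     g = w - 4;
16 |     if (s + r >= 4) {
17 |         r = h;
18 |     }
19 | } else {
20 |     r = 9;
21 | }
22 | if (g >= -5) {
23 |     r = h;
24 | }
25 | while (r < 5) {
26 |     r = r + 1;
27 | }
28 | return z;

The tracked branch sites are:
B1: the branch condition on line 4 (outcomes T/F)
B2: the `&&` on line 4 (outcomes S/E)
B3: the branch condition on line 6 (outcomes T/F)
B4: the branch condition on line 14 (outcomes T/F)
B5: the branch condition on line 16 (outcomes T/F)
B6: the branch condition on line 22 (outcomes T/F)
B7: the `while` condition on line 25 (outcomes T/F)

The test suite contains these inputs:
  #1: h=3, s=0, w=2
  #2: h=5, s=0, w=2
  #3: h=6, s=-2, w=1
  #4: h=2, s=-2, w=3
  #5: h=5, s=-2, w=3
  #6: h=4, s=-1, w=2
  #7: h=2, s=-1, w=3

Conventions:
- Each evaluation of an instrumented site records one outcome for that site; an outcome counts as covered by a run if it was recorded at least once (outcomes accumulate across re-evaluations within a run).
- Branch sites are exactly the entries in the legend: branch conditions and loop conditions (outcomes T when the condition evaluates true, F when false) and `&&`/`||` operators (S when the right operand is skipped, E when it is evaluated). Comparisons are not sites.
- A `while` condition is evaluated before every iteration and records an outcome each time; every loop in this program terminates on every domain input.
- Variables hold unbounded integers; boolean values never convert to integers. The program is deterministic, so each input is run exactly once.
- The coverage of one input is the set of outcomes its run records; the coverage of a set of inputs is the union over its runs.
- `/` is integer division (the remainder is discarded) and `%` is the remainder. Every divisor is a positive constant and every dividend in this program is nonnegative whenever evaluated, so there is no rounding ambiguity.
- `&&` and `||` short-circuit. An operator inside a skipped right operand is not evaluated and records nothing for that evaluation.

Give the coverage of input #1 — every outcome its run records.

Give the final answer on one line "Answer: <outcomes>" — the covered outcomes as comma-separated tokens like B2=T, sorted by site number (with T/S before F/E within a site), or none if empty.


Running input #1 (h=3, s=0, w=2), event by event:
  B2->S, B1->F, B3->F, B4->T, B5->T, B6->T, B7->T, B7->T, B7->F
as a set, this run covers: B1=F, B2=S, B3=F, B4=T, B5=T, B6=T, B7=T, B7=F
Answer: B1=F, B2=S, B3=F, B4=T, B5=T, B6=T, B7=T, B7=F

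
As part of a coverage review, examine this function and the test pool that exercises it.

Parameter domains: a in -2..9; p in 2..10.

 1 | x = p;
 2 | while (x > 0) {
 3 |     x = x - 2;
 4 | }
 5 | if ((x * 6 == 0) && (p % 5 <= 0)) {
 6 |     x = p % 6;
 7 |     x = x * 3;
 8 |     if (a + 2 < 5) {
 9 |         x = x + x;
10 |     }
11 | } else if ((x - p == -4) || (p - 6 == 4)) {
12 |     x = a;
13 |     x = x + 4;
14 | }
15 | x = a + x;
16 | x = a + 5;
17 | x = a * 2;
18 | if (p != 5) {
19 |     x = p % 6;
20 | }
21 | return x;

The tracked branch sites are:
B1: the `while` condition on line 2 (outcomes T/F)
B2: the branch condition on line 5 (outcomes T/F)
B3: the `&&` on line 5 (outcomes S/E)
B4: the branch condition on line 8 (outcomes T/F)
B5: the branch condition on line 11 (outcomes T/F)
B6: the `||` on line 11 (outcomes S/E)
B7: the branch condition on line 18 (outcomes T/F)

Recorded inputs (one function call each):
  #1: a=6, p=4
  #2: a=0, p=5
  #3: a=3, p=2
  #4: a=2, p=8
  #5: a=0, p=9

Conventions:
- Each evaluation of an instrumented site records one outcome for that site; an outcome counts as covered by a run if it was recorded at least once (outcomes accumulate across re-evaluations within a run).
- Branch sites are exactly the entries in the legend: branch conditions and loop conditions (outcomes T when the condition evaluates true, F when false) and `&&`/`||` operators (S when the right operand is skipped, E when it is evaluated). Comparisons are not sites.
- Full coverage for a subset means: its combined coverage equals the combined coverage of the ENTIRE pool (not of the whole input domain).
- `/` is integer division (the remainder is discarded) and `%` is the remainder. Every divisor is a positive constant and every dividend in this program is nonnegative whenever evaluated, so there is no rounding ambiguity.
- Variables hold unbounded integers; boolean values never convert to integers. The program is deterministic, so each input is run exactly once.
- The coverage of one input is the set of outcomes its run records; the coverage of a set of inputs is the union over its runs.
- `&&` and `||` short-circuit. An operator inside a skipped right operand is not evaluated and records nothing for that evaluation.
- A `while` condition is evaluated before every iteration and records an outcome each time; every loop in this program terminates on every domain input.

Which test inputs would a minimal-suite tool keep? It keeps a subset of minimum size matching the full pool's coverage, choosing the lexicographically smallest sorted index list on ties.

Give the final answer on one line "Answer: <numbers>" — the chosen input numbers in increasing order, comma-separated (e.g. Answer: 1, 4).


input #1 (a=6, p=4): covers B1=T, B1=F, B2=F, B3=E, B5=T, B6=S, B7=T
input #2 (a=0, p=5): covers B1=T, B1=F, B2=F, B3=S, B5=F, B6=E, B7=F
input #3 (a=3, p=2): covers B1=T, B1=F, B2=F, B3=E, B5=F, B6=E, B7=T
input #4 (a=2, p=8): covers B1=T, B1=F, B2=F, B3=E, B5=F, B6=E, B7=T
input #5 (a=0, p=9): covers B1=T, B1=F, B2=F, B3=S, B5=F, B6=E, B7=T
the full pool covers 11 outcomes: B1=T, B1=F, B2=F, B3=S, B3=E, B5=T, B5=F, B6=S, B6=E, B7=T, B7=F
every size-1 subset falls short of the 11 outcomes (best: 7/11)
size 2: inputs {1, 2} cover all 11 outcomes, and no lexicographically smaller subset of this size does
Answer: 1, 2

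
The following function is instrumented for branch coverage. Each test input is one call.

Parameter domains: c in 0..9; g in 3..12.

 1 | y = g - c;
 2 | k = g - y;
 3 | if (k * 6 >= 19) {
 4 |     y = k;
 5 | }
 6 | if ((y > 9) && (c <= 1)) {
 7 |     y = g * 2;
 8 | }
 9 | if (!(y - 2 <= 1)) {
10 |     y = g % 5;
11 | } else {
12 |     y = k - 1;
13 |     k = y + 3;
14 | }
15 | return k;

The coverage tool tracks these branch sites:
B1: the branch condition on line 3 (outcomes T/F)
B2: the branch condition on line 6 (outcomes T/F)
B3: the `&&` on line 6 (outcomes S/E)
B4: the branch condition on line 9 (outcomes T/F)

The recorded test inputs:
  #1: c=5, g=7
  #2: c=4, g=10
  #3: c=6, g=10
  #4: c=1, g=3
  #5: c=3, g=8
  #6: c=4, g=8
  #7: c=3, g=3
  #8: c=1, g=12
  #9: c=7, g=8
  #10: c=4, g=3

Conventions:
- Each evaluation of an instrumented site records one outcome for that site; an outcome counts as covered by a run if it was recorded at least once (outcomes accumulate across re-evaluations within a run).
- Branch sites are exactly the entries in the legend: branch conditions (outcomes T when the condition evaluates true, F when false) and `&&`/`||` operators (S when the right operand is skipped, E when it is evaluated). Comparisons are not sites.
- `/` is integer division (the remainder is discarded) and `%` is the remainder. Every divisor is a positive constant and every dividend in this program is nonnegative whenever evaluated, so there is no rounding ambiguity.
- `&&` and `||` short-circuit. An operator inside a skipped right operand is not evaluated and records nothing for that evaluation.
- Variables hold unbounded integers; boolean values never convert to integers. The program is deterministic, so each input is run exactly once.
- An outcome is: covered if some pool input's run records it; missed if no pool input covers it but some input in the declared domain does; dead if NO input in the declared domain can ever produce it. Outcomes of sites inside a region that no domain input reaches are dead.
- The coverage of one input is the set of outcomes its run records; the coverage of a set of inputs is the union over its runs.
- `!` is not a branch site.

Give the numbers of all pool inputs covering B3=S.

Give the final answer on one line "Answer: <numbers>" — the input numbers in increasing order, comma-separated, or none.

input #1 (c=5, g=7): hits B3=S
input #2 (c=4, g=10): hits B3=S
input #3 (c=6, g=10): hits B3=S
input #4 (c=1, g=3): hits B3=S
input #5 (c=3, g=8): hits B3=S
input #6 (c=4, g=8): hits B3=S
input #7 (c=3, g=3): hits B3=S
input #8 (c=1, g=12): never hits B3=S
input #9 (c=7, g=8): hits B3=S
input #10 (c=4, g=3): hits B3=S

Answer: 1, 2, 3, 4, 5, 6, 7, 9, 10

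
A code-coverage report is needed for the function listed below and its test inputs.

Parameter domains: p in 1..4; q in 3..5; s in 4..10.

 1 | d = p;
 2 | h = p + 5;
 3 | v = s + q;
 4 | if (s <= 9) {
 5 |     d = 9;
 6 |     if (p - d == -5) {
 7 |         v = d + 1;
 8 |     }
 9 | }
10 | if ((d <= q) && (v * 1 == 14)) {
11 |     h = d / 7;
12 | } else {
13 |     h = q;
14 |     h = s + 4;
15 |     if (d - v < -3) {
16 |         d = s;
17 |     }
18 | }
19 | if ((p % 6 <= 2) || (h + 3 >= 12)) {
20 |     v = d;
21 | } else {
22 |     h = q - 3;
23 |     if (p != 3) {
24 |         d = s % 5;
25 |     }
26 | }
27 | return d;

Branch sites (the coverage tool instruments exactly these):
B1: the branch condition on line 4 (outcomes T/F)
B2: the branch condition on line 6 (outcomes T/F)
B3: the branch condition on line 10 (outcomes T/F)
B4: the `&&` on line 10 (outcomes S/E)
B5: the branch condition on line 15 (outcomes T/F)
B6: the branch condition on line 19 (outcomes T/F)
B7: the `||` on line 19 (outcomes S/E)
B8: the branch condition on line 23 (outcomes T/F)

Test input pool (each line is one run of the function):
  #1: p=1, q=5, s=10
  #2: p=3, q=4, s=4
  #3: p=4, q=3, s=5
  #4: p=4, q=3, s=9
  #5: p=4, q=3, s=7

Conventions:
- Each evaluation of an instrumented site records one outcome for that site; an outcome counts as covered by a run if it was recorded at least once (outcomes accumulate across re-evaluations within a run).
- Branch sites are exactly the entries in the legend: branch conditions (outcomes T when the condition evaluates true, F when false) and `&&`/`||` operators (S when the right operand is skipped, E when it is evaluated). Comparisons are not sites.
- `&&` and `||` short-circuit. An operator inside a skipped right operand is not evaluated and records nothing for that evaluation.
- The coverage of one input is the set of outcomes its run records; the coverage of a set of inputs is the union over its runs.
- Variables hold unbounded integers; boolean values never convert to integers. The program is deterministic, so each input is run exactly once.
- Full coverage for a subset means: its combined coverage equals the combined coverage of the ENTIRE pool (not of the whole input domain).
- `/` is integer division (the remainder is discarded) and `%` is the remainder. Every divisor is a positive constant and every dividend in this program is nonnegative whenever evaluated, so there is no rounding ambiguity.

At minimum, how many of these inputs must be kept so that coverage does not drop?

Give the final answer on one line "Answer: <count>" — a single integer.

input #1, p=1, q=5, s=10: outcomes B1=F, B3=F, B4=E, B5=T, B6=T, B7=S
input #2, p=3, q=4, s=4: outcomes B1=T, B2=F, B3=F, B4=S, B5=F, B6=F, B7=E, B8=F
input #3, p=4, q=3, s=5: outcomes B1=T, B2=T, B3=F, B4=S, B5=F, B6=T, B7=E
input #4, p=4, q=3, s=9: outcomes B1=T, B2=T, B3=F, B4=S, B5=F, B6=T, B7=E
input #5, p=4, q=3, s=7: outcomes B1=T, B2=T, B3=F, B4=S, B5=F, B6=T, B7=E
together the pool reaches 14 outcomes: B1=T, B1=F, B2=T, B2=F, B3=F, B4=S, B4=E, B5=T, B5=F, B6=T, B6=F, B7=S, B7=E, B8=F
checked all size-1 subsets: none covers 14 outcomes (max 8/14)
checked all size-2 subsets: none covers 14 outcomes (max 13/14)
inputs {1, 2, 3} (size 3) cover everything; no size-3 subset with a lexicographically smaller index list covers all 14

Answer: 3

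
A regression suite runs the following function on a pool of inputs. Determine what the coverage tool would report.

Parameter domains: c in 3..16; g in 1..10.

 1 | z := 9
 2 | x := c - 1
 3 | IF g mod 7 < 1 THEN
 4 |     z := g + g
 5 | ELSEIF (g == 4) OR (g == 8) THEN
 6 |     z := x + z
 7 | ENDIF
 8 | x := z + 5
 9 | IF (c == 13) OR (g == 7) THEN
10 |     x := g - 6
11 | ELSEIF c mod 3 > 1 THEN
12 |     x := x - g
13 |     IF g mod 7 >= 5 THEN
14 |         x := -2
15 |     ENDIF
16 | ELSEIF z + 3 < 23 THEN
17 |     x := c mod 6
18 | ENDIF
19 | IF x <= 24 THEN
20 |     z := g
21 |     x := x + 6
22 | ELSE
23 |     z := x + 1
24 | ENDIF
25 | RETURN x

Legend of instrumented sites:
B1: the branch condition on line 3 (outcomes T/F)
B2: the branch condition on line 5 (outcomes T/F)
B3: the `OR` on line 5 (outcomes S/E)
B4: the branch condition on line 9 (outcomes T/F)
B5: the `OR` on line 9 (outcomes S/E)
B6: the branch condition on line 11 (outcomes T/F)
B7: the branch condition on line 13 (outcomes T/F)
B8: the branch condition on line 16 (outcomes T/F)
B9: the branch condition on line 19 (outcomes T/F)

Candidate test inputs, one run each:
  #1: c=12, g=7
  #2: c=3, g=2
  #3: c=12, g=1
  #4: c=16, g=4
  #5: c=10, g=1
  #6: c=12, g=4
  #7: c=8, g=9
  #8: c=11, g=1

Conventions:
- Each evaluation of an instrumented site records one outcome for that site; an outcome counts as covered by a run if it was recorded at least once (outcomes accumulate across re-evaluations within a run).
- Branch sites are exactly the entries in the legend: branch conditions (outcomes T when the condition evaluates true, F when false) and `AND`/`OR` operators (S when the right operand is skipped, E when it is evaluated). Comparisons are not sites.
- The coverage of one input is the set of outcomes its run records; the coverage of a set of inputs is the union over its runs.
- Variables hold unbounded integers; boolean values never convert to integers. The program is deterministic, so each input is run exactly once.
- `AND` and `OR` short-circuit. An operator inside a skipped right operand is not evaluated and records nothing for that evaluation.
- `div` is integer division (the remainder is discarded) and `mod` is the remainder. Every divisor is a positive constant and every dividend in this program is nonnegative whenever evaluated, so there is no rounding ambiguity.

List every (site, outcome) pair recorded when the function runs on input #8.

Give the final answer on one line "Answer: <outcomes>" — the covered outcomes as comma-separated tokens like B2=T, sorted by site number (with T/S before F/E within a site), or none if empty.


Simulating input #8 (c=11, g=1) step by step:
  B1->F, B3->E, B2->F, B5->E, B4->F, B6->T, B7->F, B9->T
collecting distinct outcomes: B1=F, B2=F, B3=E, B4=F, B5=E, B6=T, B7=F, B9=T
Answer: B1=F, B2=F, B3=E, B4=F, B5=E, B6=T, B7=F, B9=T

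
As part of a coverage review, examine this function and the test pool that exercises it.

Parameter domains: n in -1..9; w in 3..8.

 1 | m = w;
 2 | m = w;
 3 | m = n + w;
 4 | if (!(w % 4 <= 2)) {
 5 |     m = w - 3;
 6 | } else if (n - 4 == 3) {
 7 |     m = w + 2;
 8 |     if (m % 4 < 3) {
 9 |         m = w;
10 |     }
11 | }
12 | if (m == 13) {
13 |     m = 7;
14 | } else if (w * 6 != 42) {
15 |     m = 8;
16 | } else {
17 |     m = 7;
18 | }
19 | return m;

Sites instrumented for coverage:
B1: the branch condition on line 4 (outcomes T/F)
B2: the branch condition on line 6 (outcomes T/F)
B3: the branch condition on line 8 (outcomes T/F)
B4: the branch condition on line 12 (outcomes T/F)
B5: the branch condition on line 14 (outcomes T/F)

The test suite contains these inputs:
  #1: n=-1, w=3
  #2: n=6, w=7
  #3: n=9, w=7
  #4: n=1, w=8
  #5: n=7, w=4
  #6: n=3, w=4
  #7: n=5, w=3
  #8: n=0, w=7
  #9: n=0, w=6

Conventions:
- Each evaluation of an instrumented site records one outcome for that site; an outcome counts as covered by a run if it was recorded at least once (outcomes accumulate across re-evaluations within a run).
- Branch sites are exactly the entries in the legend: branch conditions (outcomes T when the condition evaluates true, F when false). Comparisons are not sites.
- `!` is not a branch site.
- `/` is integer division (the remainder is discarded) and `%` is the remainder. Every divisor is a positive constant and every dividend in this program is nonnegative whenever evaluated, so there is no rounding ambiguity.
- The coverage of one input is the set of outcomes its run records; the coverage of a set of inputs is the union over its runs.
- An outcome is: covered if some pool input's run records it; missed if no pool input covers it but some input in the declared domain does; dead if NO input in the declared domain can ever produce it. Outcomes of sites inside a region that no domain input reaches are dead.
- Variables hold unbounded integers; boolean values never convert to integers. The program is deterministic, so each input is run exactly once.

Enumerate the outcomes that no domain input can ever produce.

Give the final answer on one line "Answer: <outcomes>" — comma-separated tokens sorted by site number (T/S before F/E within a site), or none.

sweeping the full domain (66 inputs) for each outcome:
  reachable outcomes have witnesses, e.g. B1=T (e.g. n=-1, w=3), B1=F (e.g. n=-1, w=4), B2=T (e.g. n=7, w=4), B2=F (e.g. n=-1, w=4)

Answer: none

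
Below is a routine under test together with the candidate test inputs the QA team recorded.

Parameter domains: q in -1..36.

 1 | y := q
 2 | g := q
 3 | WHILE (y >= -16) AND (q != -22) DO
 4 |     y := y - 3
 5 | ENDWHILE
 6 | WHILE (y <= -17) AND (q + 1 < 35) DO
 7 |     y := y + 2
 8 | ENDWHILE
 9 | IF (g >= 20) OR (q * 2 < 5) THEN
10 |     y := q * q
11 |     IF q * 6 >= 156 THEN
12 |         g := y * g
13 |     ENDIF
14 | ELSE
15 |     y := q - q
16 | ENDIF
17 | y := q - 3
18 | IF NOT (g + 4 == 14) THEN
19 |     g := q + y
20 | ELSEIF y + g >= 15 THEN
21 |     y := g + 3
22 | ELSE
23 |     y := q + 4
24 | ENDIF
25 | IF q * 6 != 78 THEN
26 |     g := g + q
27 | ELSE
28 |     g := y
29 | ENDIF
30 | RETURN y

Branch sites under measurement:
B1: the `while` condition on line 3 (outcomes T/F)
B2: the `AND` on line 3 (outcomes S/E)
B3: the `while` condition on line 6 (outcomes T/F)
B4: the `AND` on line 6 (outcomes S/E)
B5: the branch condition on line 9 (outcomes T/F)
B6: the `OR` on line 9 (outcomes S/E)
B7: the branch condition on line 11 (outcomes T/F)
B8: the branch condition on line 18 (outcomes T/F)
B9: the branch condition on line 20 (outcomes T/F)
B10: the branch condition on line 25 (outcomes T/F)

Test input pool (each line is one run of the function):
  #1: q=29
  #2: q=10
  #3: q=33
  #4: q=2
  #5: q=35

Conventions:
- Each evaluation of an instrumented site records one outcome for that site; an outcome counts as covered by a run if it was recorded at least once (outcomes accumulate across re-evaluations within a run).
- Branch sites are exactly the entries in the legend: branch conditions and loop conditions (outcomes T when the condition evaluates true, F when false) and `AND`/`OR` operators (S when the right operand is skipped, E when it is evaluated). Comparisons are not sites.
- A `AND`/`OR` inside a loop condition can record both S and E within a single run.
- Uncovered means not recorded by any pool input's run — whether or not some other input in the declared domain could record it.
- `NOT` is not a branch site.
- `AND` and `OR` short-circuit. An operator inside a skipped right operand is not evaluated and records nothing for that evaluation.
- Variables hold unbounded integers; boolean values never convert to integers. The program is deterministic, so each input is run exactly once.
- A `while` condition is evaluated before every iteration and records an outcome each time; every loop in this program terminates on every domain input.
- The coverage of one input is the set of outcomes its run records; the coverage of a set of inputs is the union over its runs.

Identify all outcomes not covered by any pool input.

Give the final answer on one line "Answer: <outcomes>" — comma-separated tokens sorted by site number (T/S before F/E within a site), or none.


#1 (q=29) -> B2->E, B1->T, B2->E, B1->T, B2->E, B1->T, B2->E, B1->T, B2->E, B1->T, B2->E, B1->T, B2->E, B1->T, ...; covered: B1=T, B1=F, B2=S, B2=E, B3=T, B3=F, B4=S, B4=E, B5=T, B6=S, B7=T, B8=T, B10=T
#2 (q=10) -> B2->E, B1->T, B2->E, B1->T, B2->E, B1->T, B2->E, B1->T, B2->E, B1->T, B2->E, B1->T, B2->E, B1->T, ...; covered: B1=T, B1=F, B2=S, B2=E, B3=T, B3=F, B4=S, B4=E, B5=F, B6=E, B8=F, B9=T, B10=T
#3 (q=33) -> B2->E, B1->T, B2->E, B1->T, B2->E, B1->T, B2->E, B1->T, B2->E, B1->T, B2->E, B1->T, B2->E, B1->T, ...; covered: B1=T, B1=F, B2=S, B2=E, B3=T, B3=F, B4=S, B4=E, B5=T, B6=S, B7=T, B8=T, B10=T
#4 (q=2) -> B2->E, B1->T, B2->E, B1->T, B2->E, B1->T, B2->E, B1->T, B2->E, B1->T, B2->E, B1->T, B2->E, B1->T, ...; covered: B1=T, B1=F, B2=S, B2=E, B3=T, B3=F, B4=S, B4=E, B5=T, B6=E, B7=F, B8=T, B10=T
#5 (q=35) -> B2->E, B1->T, B2->E, B1->T, B2->E, B1->T, B2->E, B1->T, B2->E, B1->T, B2->E, B1->T, B2->E, B1->T, ...; covered: B1=T, B1=F, B2=S, B2=E, B3=F, B4=E, B5=T, B6=S, B7=T, B8=T, B10=T
union over the pool: B1=T, B1=F, B2=S, B2=E, B3=T, B3=F, B4=S, B4=E, B5=T, B5=F, B6=S, B6=E, B7=T, B7=F, B8=T, B8=F, B9=T, B10=T
uncovered (2 of 20): B9=F, B10=F
Answer: B9=F, B10=F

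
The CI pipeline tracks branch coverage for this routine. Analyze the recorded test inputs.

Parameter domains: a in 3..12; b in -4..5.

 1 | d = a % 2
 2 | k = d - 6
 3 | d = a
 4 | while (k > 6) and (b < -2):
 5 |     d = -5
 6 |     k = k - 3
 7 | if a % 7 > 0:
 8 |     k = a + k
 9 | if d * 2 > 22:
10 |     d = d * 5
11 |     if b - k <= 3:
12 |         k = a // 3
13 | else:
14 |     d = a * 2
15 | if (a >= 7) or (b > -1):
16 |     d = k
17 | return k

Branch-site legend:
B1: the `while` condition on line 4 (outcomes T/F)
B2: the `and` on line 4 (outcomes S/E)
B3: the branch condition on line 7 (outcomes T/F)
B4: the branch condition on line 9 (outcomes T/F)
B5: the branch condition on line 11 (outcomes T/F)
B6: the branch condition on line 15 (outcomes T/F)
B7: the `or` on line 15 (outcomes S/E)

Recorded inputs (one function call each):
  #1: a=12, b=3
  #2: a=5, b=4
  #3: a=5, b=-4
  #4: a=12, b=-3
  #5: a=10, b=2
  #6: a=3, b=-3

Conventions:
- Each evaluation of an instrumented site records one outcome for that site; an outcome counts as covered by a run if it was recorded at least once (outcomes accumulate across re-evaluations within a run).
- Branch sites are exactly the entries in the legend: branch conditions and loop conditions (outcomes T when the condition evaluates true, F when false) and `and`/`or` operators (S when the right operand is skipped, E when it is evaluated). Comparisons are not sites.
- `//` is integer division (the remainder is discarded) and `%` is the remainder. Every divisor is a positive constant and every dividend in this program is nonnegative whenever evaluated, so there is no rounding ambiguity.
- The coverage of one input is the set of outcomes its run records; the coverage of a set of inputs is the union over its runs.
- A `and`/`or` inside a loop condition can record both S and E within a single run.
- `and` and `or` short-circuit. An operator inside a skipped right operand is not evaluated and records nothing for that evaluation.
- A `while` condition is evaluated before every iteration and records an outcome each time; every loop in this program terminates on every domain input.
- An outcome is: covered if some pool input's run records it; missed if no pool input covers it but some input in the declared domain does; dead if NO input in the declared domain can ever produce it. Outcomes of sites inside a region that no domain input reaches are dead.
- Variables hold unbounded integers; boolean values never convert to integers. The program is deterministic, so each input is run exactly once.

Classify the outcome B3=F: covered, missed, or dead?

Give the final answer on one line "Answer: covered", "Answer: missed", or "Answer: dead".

no pool input records B3=F
but domain input (a=7, b=-4) does record it -> reachable, so missed

Answer: missed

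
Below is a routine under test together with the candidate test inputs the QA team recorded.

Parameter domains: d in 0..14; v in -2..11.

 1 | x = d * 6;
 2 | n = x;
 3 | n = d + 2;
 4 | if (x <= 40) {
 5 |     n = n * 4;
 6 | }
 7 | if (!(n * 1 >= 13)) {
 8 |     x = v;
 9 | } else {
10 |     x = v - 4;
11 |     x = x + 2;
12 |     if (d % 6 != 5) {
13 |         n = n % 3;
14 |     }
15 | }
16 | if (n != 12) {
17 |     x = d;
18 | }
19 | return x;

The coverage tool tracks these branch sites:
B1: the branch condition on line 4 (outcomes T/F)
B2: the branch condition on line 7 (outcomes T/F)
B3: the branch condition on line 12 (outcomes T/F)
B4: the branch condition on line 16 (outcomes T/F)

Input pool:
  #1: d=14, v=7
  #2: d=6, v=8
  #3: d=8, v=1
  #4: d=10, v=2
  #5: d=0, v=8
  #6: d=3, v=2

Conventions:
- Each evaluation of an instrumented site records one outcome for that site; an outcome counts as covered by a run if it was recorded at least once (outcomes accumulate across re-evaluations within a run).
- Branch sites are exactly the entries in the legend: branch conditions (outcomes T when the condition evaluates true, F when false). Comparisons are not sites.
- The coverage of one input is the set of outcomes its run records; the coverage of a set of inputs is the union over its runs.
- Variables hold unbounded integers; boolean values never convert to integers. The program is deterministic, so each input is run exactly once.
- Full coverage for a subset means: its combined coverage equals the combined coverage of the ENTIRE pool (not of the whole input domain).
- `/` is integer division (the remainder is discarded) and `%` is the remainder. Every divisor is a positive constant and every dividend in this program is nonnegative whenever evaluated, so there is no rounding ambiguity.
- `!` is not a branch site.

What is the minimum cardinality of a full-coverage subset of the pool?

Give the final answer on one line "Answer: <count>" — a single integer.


#1 (d=14, v=7) -> B1->F, B2->F, B3->T, B4->T; covered: B1=F, B2=F, B3=T, B4=T
#2 (d=6, v=8) -> B1->T, B2->F, B3->T, B4->T; covered: B1=T, B2=F, B3=T, B4=T
#3 (d=8, v=1) -> B1->F, B2->T, B4->T; covered: B1=F, B2=T, B4=T
#4 (d=10, v=2) -> B1->F, B2->T, B4->F; covered: B1=F, B2=T, B4=F
#5 (d=0, v=8) -> B1->T, B2->T, B4->T; covered: B1=T, B2=T, B4=T
#6 (d=3, v=2) -> B1->T, B2->F, B3->T, B4->T; covered: B1=T, B2=F, B3=T, B4=T
together the pool reaches 7 outcomes: B1=T, B1=F, B2=T, B2=F, B3=T, B4=T, B4=F
every size-1 subset falls short of the 7 outcomes (best: 4/7)
at size 2, {2, 4} reaches all 7 outcomes; every lexicographically earlier size-2 subset fails
Answer: 2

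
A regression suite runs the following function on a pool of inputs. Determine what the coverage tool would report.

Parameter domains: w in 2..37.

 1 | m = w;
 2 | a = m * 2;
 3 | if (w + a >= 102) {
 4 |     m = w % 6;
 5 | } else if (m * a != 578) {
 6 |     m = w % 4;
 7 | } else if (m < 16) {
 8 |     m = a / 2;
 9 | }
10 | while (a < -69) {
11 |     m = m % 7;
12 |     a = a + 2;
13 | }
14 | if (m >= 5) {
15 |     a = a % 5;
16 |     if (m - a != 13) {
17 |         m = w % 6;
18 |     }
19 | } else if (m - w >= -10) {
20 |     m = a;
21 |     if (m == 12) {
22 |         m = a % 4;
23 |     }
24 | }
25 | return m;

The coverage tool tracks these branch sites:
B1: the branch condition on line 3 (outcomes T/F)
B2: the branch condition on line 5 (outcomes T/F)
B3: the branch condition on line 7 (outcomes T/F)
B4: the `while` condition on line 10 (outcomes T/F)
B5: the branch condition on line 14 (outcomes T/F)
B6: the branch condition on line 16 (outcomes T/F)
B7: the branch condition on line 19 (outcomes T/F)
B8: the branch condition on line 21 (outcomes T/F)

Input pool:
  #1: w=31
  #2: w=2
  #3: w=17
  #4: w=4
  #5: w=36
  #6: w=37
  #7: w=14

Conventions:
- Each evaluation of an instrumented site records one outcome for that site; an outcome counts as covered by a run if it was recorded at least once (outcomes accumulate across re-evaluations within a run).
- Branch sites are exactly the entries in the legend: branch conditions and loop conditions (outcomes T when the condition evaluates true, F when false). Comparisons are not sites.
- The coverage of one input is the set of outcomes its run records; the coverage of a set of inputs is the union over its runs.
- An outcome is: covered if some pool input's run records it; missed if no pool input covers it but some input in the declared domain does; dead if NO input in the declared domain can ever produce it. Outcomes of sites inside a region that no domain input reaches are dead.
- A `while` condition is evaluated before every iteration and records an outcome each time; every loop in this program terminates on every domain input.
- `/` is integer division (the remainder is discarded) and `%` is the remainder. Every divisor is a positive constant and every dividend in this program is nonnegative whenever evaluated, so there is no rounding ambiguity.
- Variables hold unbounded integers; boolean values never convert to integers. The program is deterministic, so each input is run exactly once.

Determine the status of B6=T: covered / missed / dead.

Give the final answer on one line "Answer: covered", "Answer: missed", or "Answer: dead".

no pool input records B6=T
but domain input (w=35) does record it -> reachable, so missed

Answer: missed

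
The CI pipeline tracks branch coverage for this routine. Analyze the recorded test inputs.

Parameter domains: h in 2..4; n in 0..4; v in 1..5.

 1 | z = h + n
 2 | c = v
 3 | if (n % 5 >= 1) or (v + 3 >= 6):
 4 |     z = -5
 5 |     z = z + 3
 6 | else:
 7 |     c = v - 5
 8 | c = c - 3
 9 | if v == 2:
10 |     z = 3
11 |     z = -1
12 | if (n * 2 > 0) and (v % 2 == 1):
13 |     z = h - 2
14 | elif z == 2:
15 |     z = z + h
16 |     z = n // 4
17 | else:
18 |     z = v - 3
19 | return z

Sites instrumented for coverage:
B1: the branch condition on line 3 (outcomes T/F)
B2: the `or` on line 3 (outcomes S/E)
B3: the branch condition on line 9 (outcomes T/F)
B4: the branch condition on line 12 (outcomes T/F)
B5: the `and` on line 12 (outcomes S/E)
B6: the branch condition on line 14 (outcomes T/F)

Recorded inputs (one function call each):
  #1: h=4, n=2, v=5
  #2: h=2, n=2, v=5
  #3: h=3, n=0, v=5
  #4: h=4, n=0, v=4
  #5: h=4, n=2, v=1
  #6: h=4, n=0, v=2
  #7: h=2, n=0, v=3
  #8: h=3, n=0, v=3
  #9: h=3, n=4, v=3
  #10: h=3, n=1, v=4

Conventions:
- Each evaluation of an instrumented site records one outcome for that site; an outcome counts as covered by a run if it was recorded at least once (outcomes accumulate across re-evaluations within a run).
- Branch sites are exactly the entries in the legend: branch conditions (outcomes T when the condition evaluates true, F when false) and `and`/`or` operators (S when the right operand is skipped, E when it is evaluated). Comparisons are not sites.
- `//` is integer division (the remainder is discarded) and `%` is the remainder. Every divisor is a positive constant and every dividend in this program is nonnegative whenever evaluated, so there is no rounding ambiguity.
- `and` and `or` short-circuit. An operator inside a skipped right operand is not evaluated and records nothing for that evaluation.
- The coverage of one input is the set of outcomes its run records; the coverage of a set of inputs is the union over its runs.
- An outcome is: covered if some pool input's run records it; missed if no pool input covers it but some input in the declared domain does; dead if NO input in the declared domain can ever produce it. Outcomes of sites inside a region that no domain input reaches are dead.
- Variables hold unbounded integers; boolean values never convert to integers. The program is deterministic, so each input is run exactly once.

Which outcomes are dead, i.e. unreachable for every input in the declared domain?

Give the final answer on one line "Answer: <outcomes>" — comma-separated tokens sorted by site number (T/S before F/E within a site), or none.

checking every outcome against all 75 domain inputs:
  reachable outcomes have witnesses, e.g. B1=T (e.g. h=2, n=0, v=3), B1=F (e.g. h=2, n=0, v=1), B2=S (e.g. h=2, n=1, v=1), B2=E (e.g. h=2, n=0, v=1)

Answer: none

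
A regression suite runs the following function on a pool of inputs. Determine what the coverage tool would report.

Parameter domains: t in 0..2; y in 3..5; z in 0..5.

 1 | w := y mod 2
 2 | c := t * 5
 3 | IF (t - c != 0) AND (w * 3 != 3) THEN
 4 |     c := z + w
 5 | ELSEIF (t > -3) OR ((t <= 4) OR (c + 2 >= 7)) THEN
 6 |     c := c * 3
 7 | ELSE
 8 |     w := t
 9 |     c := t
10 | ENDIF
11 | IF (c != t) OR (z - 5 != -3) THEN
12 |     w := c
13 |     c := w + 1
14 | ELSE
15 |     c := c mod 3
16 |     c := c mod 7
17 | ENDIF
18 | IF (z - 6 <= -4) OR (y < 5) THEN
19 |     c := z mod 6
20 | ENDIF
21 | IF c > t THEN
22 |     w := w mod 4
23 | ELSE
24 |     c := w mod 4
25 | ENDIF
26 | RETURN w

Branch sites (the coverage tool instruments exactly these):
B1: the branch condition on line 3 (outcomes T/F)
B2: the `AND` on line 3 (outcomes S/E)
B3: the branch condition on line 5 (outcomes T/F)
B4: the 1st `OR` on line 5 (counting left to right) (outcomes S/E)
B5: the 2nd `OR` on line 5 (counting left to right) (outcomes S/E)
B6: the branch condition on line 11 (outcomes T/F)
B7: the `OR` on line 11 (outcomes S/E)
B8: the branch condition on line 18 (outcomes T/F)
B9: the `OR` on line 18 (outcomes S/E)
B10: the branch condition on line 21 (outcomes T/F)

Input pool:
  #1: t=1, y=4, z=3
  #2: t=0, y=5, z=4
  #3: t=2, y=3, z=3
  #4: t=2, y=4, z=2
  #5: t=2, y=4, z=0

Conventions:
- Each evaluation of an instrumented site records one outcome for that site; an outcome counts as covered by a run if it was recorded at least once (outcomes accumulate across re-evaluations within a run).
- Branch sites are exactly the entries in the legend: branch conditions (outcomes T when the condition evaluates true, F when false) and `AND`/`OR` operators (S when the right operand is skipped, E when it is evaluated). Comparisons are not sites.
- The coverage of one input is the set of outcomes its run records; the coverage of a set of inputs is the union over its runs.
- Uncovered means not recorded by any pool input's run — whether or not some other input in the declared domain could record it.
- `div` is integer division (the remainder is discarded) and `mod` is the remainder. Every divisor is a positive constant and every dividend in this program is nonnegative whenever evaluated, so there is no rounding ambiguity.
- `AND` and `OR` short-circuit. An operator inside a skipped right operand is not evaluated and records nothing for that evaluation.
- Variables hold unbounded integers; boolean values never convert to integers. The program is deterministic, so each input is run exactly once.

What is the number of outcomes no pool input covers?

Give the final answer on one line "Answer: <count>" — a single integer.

#1 (t=1, y=4, z=3) -> covered: B1=T, B2=E, B6=T, B7=S, B8=T, B9=E, B10=T
#2 (t=0, y=5, z=4) -> covered: B1=F, B2=S, B3=T, B4=S, B6=T, B7=E, B8=F, B9=E, B10=T
#3 (t=2, y=3, z=3) -> covered: B1=F, B2=E, B3=T, B4=S, B6=T, B7=S, B8=T, B9=E, B10=T
#4 (t=2, y=4, z=2) -> covered: B1=T, B2=E, B6=F, B7=E, B8=T, B9=S, B10=F
#5 (t=2, y=4, z=0) -> covered: B1=T, B2=E, B6=T, B7=S, B8=T, B9=S, B10=F
union over the pool: B1=T, B1=F, B2=S, B2=E, B3=T, B4=S, B6=T, B6=F, B7=S, B7=E, B8=T, B8=F, B9=S, B9=E, B10=T, B10=F
uncovered (4 of 20): B3=F, B4=E, B5=S, B5=E

Answer: 4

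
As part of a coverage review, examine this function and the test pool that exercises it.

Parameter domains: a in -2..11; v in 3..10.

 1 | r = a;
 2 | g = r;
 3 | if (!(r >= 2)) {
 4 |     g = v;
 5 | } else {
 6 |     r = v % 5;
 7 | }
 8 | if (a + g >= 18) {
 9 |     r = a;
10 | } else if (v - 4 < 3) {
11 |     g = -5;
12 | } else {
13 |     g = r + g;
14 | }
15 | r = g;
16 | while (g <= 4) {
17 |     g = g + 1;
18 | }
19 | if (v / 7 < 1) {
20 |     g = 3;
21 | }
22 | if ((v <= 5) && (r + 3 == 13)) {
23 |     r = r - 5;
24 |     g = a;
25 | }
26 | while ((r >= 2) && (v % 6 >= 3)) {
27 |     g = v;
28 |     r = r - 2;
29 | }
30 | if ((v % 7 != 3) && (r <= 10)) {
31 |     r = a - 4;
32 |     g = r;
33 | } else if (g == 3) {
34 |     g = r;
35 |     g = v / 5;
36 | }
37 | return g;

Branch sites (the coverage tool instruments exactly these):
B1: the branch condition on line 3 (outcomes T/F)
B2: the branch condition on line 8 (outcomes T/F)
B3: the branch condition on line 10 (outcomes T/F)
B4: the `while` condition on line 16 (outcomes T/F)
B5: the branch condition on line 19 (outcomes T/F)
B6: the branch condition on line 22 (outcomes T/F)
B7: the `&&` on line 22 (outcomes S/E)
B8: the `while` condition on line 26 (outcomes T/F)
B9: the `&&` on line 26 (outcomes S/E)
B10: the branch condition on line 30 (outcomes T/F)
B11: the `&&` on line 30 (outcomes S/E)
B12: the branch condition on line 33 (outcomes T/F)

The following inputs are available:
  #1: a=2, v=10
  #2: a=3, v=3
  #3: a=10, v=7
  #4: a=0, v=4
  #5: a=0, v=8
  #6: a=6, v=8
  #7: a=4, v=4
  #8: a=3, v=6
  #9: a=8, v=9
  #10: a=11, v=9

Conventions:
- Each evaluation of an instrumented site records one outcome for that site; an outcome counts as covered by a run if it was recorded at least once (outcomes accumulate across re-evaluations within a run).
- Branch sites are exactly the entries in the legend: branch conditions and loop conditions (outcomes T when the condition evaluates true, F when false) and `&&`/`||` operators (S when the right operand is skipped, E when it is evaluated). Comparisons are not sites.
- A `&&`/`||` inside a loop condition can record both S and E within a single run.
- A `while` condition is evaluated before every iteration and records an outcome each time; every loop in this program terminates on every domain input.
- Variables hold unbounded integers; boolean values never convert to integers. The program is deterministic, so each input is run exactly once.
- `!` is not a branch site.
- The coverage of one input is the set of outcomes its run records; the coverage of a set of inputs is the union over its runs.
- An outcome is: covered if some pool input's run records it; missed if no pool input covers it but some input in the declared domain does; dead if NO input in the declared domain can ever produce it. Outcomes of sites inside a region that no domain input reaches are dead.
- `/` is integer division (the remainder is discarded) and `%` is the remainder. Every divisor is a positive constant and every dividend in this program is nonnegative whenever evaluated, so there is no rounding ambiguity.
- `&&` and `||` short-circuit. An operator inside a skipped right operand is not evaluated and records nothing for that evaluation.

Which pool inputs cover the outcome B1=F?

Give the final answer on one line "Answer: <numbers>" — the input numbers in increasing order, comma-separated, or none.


input #1 (a=2, v=10): hits B1=F
input #2 (a=3, v=3): hits B1=F
input #3 (a=10, v=7): hits B1=F
input #4 (a=0, v=4): never hits B1=F
input #5 (a=0, v=8): never hits B1=F
input #6 (a=6, v=8): hits B1=F
input #7 (a=4, v=4): hits B1=F
input #8 (a=3, v=6): hits B1=F
input #9 (a=8, v=9): hits B1=F
input #10 (a=11, v=9): hits B1=F
Answer: 1, 2, 3, 6, 7, 8, 9, 10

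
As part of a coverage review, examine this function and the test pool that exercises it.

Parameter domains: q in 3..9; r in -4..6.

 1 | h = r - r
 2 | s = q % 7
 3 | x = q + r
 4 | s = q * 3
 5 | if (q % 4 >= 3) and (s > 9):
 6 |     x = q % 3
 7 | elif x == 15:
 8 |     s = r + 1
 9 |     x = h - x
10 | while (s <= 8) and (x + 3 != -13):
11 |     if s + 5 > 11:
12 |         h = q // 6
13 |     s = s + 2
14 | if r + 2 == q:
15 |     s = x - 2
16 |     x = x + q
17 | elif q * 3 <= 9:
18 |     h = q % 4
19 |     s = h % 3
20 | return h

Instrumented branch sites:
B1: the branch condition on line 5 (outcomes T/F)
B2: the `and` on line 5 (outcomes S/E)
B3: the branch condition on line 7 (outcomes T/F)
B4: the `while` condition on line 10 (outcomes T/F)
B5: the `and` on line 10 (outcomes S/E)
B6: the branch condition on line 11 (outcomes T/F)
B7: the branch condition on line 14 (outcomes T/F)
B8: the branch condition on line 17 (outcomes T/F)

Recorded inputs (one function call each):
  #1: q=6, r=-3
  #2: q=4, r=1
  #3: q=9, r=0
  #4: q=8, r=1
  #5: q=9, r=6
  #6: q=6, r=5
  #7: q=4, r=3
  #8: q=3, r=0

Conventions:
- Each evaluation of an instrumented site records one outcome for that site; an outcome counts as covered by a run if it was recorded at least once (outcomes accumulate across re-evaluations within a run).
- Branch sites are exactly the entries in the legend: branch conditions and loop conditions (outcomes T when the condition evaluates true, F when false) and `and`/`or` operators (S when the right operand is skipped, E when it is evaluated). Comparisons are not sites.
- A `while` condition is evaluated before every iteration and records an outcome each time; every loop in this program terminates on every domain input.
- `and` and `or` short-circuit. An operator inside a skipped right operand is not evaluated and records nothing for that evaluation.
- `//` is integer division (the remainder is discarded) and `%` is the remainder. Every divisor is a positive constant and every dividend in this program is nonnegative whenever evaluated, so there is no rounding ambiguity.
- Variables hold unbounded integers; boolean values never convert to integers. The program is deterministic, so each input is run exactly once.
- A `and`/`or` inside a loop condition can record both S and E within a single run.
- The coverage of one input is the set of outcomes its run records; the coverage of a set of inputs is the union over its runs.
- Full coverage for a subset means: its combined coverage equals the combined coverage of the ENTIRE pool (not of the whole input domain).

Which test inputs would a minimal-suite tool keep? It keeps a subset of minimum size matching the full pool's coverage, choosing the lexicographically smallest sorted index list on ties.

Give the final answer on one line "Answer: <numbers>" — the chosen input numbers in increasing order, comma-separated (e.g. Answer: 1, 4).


input #1 (q=6, r=-3): events B2->S, B1->F, B3->F, B5->S, B4->F, B7->F, B8->F; covers B1=F, B2=S, B3=F, B4=F, B5=S, B7=F, B8=F
input #2 (q=4, r=1): events B2->S, B1->F, B3->F, B5->S, B4->F, B7->F, B8->F; covers B1=F, B2=S, B3=F, B4=F, B5=S, B7=F, B8=F
input #3 (q=9, r=0): events B2->S, B1->F, B3->F, B5->S, B4->F, B7->F, B8->F; covers B1=F, B2=S, B3=F, B4=F, B5=S, B7=F, B8=F
input #4 (q=8, r=1): events B2->S, B1->F, B3->F, B5->S, B4->F, B7->F, B8->F; covers B1=F, B2=S, B3=F, B4=F, B5=S, B7=F, B8=F
input #5 (q=9, r=6): events B2->S, B1->F, B3->T, B5->E, B4->T, B6->T, B5->S, B4->F, B7->F, B8->F; covers B1=F, B2=S, B3=T, B4=T, B4=F, B5=S, B5=E, B6=T, B7=F, B8=F
input #6 (q=6, r=5): events B2->S, B1->F, B3->F, B5->S, B4->F, B7->F, B8->F; covers B1=F, B2=S, B3=F, B4=F, B5=S, B7=F, B8=F
input #7 (q=4, r=3): events B2->S, B1->F, B3->F, B5->S, B4->F, B7->F, B8->F; covers B1=F, B2=S, B3=F, B4=F, B5=S, B7=F, B8=F
input #8 (q=3, r=0): events B2->E, B1->F, B3->F, B5->S, B4->F, B7->F, B8->T; covers B1=F, B2=E, B3=F, B4=F, B5=S, B7=F, B8=T
union over all inputs: B1=F, B2=S, B2=E, B3=T, B3=F, B4=T, B4=F, B5=S, B5=E, B6=T, B7=F, B8=T, B8=F (13 outcomes)
checked all size-1 subsets: none covers 13 outcomes (max 10/13)
the canonical winner is {5, 8}: size 2, full 13-outcome coverage, earliest index list among size-2 covers
Answer: 5, 8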